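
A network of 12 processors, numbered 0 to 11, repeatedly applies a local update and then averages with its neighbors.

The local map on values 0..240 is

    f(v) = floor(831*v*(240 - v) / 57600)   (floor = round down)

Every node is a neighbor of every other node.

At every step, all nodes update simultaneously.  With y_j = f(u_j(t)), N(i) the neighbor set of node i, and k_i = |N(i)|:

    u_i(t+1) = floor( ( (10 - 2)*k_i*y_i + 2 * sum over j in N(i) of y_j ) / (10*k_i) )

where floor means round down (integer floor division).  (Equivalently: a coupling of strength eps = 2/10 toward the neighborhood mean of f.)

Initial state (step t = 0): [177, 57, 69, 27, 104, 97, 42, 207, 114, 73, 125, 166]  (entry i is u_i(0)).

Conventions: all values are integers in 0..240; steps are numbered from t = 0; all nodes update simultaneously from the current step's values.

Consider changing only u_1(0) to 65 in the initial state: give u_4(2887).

Answer: u_4(2887) = 204
Key observation: The state at step 27, [204, 204, 204, 204, 204, 204, 204, 204, 204, 204, 204, 204], reappears at step 29: the system is in a cycle of period 2 from step 27 on.  Therefore the state at step 2887 equals the state at step 27 + ((2887 - 27) mod 2) = 27, which is [204, 204, 204, 204, 204, 204, 204, 204, 204, 204, 204, 204].

Derivation:
t=0: [177, 65, 69, 27, 104, 97, 42, 207, 114, 73, 125, 166]
t=1: [160, 163, 168, 99, 195, 192, 128, 112, 197, 172, 197, 174]
t=2: [179, 177, 172, 193, 134, 139, 197, 197, 131, 167, 131, 165]
t=3: [159, 162, 168, 138, 196, 194, 132, 132, 197, 173, 197, 176]
t=4: [180, 178, 172, 194, 132, 136, 196, 196, 131, 166, 131, 162]
t=5: [158, 161, 168, 137, 197, 196, 134, 134, 198, 175, 198, 179]
t=6: [181, 178, 171, 194, 131, 132, 195, 195, 128, 163, 128, 158]
t=7: [157, 161, 170, 137, 198, 197, 135, 135, 198, 178, 198, 182]
t=8: [181, 178, 169, 194, 128, 130, 194, 194, 128, 159, 128, 154]
t=9: [158, 161, 172, 137, 198, 198, 137, 137, 198, 182, 198, 186]
t=10: [180, 177, 166, 193, 127, 127, 193, 193, 127, 153, 127, 147]
t=11: [159, 163, 176, 139, 200, 200, 139, 139, 200, 188, 200, 192]
t=12: [178, 175, 160, 191, 123, 123, 191, 191, 123, 144, 123, 137]
t=13: [163, 167, 182, 144, 200, 200, 144, 144, 200, 194, 200, 197]
t=14: [174, 169, 151, 188, 122, 122, 188, 188, 122, 133, 122, 128]
t=15: [168, 175, 190, 150, 201, 201, 150, 150, 201, 200, 201, 200]
t=16: [167, 159, 138, 183, 119, 119, 183, 183, 119, 121, 119, 121]
t=17: [177, 185, 199, 158, 202, 202, 158, 158, 202, 202, 202, 202]
t=18: [154, 143, 121, 175, 115, 115, 175, 175, 115, 115, 115, 115]
t=19: [191, 198, 204, 170, 204, 204, 170, 170, 204, 204, 204, 204]
t=20: [132, 120, 109, 161, 109, 109, 161, 161, 109, 109, 109, 109]
t=21: [203, 205, 204, 186, 204, 204, 186, 186, 204, 204, 204, 204]
t=22: [109, 105, 107, 137, 107, 107, 137, 137, 107, 107, 107, 107]
t=23: [205, 204, 204, 203, 204, 204, 203, 203, 204, 204, 204, 204]
t=24: [103, 105, 105, 107, 105, 105, 107, 107, 105, 105, 105, 105]
t=25: [203, 204, 204, 204, 204, 204, 204, 204, 204, 204, 204, 204]
t=26: [107, 105, 105, 105, 105, 105, 105, 105, 105, 105, 105, 105]
t=27: [204, 204, 204, 204, 204, 204, 204, 204, 204, 204, 204, 204]
t=28: [105, 105, 105, 105, 105, 105, 105, 105, 105, 105, 105, 105]
t=29: [204, 204, 204, 204, 204, 204, 204, 204, 204, 204, 204, 204]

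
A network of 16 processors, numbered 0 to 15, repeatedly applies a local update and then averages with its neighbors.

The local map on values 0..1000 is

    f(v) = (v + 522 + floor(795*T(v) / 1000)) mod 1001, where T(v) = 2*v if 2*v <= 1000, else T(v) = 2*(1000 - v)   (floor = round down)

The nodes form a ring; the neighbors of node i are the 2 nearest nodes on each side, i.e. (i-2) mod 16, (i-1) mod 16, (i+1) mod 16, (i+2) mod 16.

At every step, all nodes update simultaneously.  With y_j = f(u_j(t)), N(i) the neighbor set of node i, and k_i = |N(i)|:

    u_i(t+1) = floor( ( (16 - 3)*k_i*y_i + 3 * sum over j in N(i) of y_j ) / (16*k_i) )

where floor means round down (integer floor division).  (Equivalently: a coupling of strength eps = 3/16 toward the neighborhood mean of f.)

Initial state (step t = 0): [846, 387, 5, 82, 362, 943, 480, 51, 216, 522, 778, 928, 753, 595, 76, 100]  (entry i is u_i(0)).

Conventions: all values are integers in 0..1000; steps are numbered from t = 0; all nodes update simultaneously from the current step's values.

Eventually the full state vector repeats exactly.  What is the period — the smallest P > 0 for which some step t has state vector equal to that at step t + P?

Answer: 2
Key observation: The state at step 11, [698, 698, 698, 698, 698, 698, 699, 699, 699, 699, 699, 699, 698, 698, 698, 698], reappears at step 13 — and no state repeats earlier — so the cycle the system enters has period 2.

Derivation:
t=0: [846, 387, 5, 82, 362, 943, 480, 51, 216, 522, 778, 928, 753, 595, 76, 100]
t=1: [616, 549, 542, 693, 493, 572, 702, 634, 199, 743, 627, 592, 667, 744, 715, 756]
t=2: [744, 775, 784, 717, 786, 765, 675, 700, 162, 652, 704, 749, 716, 678, 691, 675]
t=3: [673, 658, 651, 680, 652, 664, 716, 709, 897, 730, 706, 675, 689, 706, 701, 706]
t=4: [712, 719, 724, 711, 723, 716, 686, 687, 601, 678, 689, 708, 703, 695, 697, 696]
t=5: [690, 686, 683, 689, 685, 689, 706, 706, 746, 710, 705, 694, 696, 699, 698, 698]
t=6: [703, 705, 707, 704, 705, 703, 693, 693, 674, 691, 694, 700, 699, 698, 699, 699]
t=7: [696, 695, 693, 694, 695, 696, 701, 702, 710, 703, 701, 698, 698, 698, 697, 697]
t=8: [700, 700, 701, 700, 700, 699, 697, 696, 692, 696, 696, 698, 698, 699, 699, 699]
t=9: [697, 697, 697, 697, 698, 698, 699, 699, 701, 700, 700, 699, 698, 698, 698, 698]
t=10: [699, 699, 699, 699, 698, 698, 698, 698, 697, 697, 698, 698, 698, 698, 699, 699]
t=11: [698, 698, 698, 698, 698, 698, 699, 699, 699, 699, 699, 699, 698, 698, 698, 698]
t=12: [699, 699, 699, 699, 698, 698, 698, 698, 698, 698, 698, 698, 698, 698, 699, 699]
t=13: [698, 698, 698, 698, 698, 698, 699, 699, 699, 699, 699, 699, 698, 698, 698, 698]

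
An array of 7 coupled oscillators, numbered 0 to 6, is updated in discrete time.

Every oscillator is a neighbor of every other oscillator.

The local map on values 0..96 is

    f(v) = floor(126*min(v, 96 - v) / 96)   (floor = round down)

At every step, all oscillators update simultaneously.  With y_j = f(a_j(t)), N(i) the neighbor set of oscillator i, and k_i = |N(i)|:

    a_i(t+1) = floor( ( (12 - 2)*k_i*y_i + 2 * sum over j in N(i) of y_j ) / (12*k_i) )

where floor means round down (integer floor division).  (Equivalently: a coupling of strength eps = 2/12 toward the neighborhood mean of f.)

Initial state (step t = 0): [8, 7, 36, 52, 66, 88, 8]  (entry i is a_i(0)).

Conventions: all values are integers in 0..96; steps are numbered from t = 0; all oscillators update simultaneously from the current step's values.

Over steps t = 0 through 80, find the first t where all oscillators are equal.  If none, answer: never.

Simulating step by step:
t=0: [8, 7, 36, 52, 66, 88, 8]  (not all equal)
t=1: [13, 12, 42, 50, 36, 13, 13]  (not all equal)
t=2: [20, 18, 50, 54, 44, 20, 20]  (not all equal)
t=3: [28, 26, 55, 51, 53, 28, 28]  (not all equal)
t=4: [37, 36, 51, 56, 53, 37, 37]  (not all equal)
t=5: [48, 47, 57, 51, 55, 48, 48]  (not all equal)
t=6: [62, 60, 52, 59, 54, 62, 62]  (not all equal)
t=7: [44, 47, 55, 48, 53, 44, 44]  (not all equal)
t=8: [57, 60, 53, 61, 56, 57, 57]  (not all equal)
t=9: [50, 47, 54, 46, 51, 50, 50]  (not all equal)
t=10: [59, 60, 55, 59, 59, 59, 59]  (not all equal)
t=11: [48, 47, 52, 48, 48, 48, 48]  (not all equal)
t=12: [62, 61, 57, 62, 62, 62, 62]  (not all equal)
t=13: [44, 45, 49, 44, 44, 44, 44]  (not all equal)
t=14: [57, 58, 60, 57, 57, 57, 57]  (not all equal)
t=15: [50, 49, 47, 50, 50, 50, 50]  (not all equal)
t=16: [60, 60, 60, 60, 60, 60, 60]  (all equal)

Answer: 16
Key observation: Synchronization is absorbing here: once all oscillators are equal they stay equal, and step 16 is the first all-equal step.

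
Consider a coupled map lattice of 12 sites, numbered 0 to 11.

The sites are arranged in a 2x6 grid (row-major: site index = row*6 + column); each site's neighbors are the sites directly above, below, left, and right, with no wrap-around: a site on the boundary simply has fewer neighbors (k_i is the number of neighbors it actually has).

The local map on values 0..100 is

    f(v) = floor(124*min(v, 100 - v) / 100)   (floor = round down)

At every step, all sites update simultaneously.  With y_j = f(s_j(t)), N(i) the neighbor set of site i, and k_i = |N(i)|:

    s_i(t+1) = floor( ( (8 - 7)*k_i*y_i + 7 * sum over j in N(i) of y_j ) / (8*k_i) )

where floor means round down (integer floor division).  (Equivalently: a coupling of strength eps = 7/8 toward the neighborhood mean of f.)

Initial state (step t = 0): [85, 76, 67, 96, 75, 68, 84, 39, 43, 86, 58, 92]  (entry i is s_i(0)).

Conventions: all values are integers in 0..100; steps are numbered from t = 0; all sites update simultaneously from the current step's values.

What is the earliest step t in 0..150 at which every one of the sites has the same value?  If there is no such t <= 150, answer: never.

Simulating step by step:
t=0: [85, 76, 67, 96, 75, 68, 84, 39, 43, 86, 58, 92]  (not all equal)
t=1: [23, 34, 30, 26, 31, 22, 31, 35, 37, 33, 23, 40]  (not all equal)
t=2: [38, 36, 39, 37, 30, 41, 35, 41, 40, 35, 40, 30]  (not all equal)
t=3: [43, 47, 46, 42, 46, 38, 47, 45, 47, 47, 40, 47]  (not all equal)
t=4: [57, 55, 56, 56, 50, 56, 54, 57, 56, 53, 56, 49]  (not all equal)
t=5: [55, 53, 54, 57, 55, 60, 53, 55, 54, 54, 59, 54]  (not all equal)
t=6: [57, 55, 56, 55, 51, 55, 55, 57, 56, 53, 55, 50]  (not all equal)
t=7: [54, 53, 54, 57, 55, 60, 53, 54, 54, 55, 59, 55]  (not all equal)
t=8: [57, 57, 56, 55, 51, 54, 57, 57, 56, 53, 54, 50]  (not all equal)
t=9: [53, 53, 54, 57, 56, 60, 53, 53, 54, 55, 59, 57]  (not all equal)
t=10: [58, 57, 56, 55, 51, 52, 58, 57, 56, 53, 53, 49]  (not all equal)
t=11: [52, 53, 54, 57, 57, 59, 52, 53, 54, 55, 59, 58]  (not all equal)
t=12: [58, 58, 56, 54, 51, 52, 58, 58, 56, 53, 52, 50]  (not all equal)
t=13: [52, 52, 54, 57, 58, 60, 52, 52, 54, 56, 59, 59]  (not all equal)
t=14: [59, 58, 56, 54, 50, 50, 59, 58, 56, 53, 51, 49]  (not all equal)
t=15: [50, 52, 54, 57, 59, 61, 50, 52, 54, 57, 60, 60]  (not all equal)
t=16: [60, 59, 56, 53, 50, 49, 60, 59, 56, 53, 50, 48]  (not all equal)
t=17: [49, 50, 54, 58, 60, 60, 49, 50, 54, 58, 59, 60]  (not all equal)
t=18: [60, 59, 57, 52, 50, 49, 60, 59, 57, 52, 50, 49]  (not all equal)
t=19: [49, 50, 53, 58, 60, 60, 49, 50, 53, 58, 60, 60]  (not all equal)
t=20: [60, 60, 57, 52, 49, 49, 60, 60, 57, 52, 49, 49]  (not all equal)
t=21: [49, 50, 53, 57, 59, 60, 49, 50, 53, 57, 59, 60]  (not all equal)
t=22: [60, 60, 57, 53, 50, 49, 60, 60, 57, 53, 50, 49]  (not all equal)
t=23: [49, 50, 53, 57, 60, 60, 49, 50, 53, 57, 60, 60]  (not all equal)
t=24: [60, 60, 57, 53, 50, 49, 60, 60, 57, 53, 50, 49]  (not all equal)

Answer: never
Key observation: The state at step 22 reappears at step 24 — the system is in a cycle of period 2 from step 22 on.  No step 0..24 is synchronized, and the cycle repeats forever, so no step up to 150 (or ever) has all sites equal.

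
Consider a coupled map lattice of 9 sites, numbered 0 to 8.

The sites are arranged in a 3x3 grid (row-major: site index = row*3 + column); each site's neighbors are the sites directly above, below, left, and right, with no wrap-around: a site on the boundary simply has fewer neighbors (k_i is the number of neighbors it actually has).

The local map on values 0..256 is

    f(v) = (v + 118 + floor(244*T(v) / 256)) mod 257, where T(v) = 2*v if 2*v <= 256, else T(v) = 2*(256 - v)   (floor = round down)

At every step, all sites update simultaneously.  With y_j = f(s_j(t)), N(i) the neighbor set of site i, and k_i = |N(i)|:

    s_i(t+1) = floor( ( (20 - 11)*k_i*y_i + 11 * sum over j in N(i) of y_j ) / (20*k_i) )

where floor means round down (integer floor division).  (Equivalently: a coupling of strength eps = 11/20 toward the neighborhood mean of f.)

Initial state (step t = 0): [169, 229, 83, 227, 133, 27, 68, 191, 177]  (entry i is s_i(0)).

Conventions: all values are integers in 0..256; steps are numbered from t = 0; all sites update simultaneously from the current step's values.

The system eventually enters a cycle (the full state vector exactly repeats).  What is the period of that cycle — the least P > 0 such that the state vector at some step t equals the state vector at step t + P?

Simulating step by step:
t=0: [169, 229, 83, 227, 133, 27, 68, 191, 177]
t=1: [165, 159, 138, 152, 192, 183, 113, 165, 186]
t=2: [203, 201, 206, 198, 188, 188, 197, 189, 186]
t=3: [166, 167, 167, 170, 174, 175, 171, 176, 178]
t=4: [196, 196, 195, 194, 191, 190, 192, 189, 188]
t=5: [171, 171, 172, 173, 174, 175, 175, 176, 177]
t=6: [193, 193, 192, 191, 191, 190, 190, 189, 188]
t=7: [174, 174, 175, 175, 175, 176, 176, 176, 177]
t=8: [190, 190, 190, 190, 189, 189, 189, 189, 188]
t=9: [176, 176, 176, 176, 176, 177, 176, 177, 177]
t=10: [189, 189, 188, 189, 188, 188, 188, 188, 188]
t=11: [177, 177, 177, 177, 177, 178, 177, 178, 178]
t=12: [188, 188, 187, 188, 187, 187, 187, 187, 187]
t=13: [178, 178, 178, 178, 178, 179, 178, 179, 179]
t=14: [187, 187, 186, 187, 186, 186, 186, 186, 186]
t=15: [179, 179, 179, 179, 179, 180, 179, 180, 180]
t=16: [186, 186, 185, 186, 185, 185, 185, 185, 185]
t=17: [180, 180, 180, 180, 180, 181, 180, 181, 181]
t=18: [185, 185, 184, 185, 184, 184, 184, 184, 184]
t=19: [181, 181, 181, 181, 181, 182, 181, 182, 182]
t=20: [184, 184, 184, 184, 184, 184, 184, 184, 184]
t=21: [182, 182, 182, 182, 182, 182, 182, 182, 182]
t=22: [184, 184, 184, 184, 184, 184, 184, 184, 184]

Answer: 2
Key observation: The state at step 20, [184, 184, 184, 184, 184, 184, 184, 184, 184], reappears at step 22 — and no state repeats earlier — so the cycle the system enters has period 2.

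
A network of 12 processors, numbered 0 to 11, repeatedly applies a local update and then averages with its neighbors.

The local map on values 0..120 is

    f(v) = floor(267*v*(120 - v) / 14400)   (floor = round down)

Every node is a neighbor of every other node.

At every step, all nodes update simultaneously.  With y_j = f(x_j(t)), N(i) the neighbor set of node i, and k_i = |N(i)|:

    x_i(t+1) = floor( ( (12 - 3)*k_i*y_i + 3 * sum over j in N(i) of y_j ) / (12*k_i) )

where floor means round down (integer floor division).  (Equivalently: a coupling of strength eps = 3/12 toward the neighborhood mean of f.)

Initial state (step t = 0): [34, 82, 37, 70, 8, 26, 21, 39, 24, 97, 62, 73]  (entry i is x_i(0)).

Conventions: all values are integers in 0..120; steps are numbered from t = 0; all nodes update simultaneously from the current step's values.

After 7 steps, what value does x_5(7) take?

Simulating step by step:
t=0: [34, 82, 37, 70, 8, 26, 21, 39, 24, 97, 62, 73]
t=1: [52, 55, 54, 60, 25, 46, 41, 55, 44, 43, 61, 59]
t=2: [64, 65, 65, 65, 49, 62, 60, 65, 62, 61, 65, 65]
t=3: [65, 65, 65, 65, 64, 65, 65, 65, 65, 65, 65, 65]
t=4: [66, 66, 66, 66, 66, 66, 66, 66, 66, 66, 66, 66]
t=5: [66, 66, 66, 66, 66, 66, 66, 66, 66, 66, 66, 66]
t=6: [66, 66, 66, 66, 66, 66, 66, 66, 66, 66, 66, 66]
t=7: [66, 66, 66, 66, 66, 66, 66, 66, 66, 66, 66, 66]

Answer: x_5(7) = 66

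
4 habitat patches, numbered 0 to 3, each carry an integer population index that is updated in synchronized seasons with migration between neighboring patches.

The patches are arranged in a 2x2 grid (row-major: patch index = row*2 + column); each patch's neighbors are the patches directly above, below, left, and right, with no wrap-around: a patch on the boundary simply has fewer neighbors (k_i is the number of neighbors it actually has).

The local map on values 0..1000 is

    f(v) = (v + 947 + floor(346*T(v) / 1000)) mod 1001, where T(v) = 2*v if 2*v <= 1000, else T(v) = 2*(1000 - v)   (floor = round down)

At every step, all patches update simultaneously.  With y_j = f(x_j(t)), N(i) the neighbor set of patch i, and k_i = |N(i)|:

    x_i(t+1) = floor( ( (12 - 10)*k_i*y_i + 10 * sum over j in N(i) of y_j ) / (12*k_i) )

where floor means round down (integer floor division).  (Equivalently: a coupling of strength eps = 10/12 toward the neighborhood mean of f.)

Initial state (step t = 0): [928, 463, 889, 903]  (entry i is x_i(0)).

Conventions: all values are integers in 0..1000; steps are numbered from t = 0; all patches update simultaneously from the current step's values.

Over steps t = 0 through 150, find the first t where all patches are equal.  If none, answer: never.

Simulating step by step:
t=0: [928, 463, 889, 903]  (not all equal)
t=1: [837, 887, 918, 836]  (not all equal)
t=2: [912, 897, 899, 912]  (not all equal)
t=3: [914, 917, 917, 914]  (not all equal)
t=4: [919, 919, 919, 919]  (all equal)

Answer: 4
Key observation: Synchronization is absorbing here: once all patches are equal they stay equal, and step 4 is the first all-equal step.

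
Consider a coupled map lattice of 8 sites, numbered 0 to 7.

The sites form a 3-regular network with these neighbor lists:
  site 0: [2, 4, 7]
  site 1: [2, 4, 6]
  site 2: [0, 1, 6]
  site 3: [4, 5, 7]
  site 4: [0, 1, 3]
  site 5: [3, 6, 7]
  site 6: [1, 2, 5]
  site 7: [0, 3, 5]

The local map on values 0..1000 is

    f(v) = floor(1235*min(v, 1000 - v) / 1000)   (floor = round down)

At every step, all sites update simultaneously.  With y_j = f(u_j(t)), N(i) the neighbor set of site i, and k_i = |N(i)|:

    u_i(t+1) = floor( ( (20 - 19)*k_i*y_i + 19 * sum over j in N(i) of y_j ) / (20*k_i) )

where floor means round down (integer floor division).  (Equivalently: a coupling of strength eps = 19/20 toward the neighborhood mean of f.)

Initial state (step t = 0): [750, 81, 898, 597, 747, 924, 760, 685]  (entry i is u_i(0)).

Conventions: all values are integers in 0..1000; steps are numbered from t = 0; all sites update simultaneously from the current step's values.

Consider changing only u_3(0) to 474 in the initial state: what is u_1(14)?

Answer: u_1(14) = 488
Key observation: This trace re-runs the system from the modified initial state.

Derivation:
t=0: [750, 81, 898, 474, 747, 924, 760, 685]
t=1: [276, 237, 229, 280, 330, 406, 115, 331]
t=2: [364, 277, 259, 433, 329, 308, 347, 395]
t=3: [406, 382, 401, 429, 439, 477, 351, 455]
t=4: [531, 489, 469, 562, 502, 511, 514, 540]
t=5: [586, 598, 593, 592, 576, 571, 595, 573]
t=6: [517, 507, 502, 525, 504, 510, 508, 514]
t=7: [608, 611, 604, 604, 597, 598, 609, 595]
t=8: [494, 488, 482, 497, 484, 490, 488, 490]
t=9: [599, 598, 604, 602, 607, 606, 600, 609]
t=10: [485, 489, 494, 484, 493, 488, 490, 490]
t=11: [607, 607, 602, 604, 599, 602, 605, 599]
t=12: [493, 490, 485, 493, 486, 490, 488, 488]
t=13: [600, 600, 604, 602, 606, 604, 602, 606]
t=14: [487, 488, 492, 487, 492, 489, 490, 491]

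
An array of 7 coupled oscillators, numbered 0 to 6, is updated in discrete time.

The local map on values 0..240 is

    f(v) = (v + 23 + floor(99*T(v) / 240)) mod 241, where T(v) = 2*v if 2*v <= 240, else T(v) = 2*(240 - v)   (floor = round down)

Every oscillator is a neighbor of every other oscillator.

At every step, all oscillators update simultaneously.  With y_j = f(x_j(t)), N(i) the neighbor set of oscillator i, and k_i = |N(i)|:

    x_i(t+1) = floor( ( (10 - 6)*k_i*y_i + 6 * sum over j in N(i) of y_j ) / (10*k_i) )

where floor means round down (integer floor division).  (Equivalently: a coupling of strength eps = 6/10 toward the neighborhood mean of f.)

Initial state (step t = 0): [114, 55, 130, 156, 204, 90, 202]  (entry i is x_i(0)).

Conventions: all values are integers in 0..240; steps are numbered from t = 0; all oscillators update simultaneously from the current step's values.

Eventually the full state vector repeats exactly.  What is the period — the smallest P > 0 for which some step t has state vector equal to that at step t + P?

Answer: 19
Key observation: The state at step 14, [16, 16, 16, 16, 16, 16, 16], reappears at step 33 — and no state repeats earlier — so the cycle the system enters has period 19.

Derivation:
t=0: [114, 55, 130, 156, 204, 90, 202]
t=1: [127, 94, 58, 60, 62, 114, 62]
t=2: [96, 154, 134, 135, 136, 165, 136]
t=3: [81, 24, 23, 23, 23, 24, 23]
t=4: [106, 75, 75, 75, 75, 75, 75]
t=5: [181, 164, 164, 164, 164, 164, 164]
t=6: [9, 8, 8, 8, 8, 8, 8]
t=7: [37, 37, 37, 37, 37, 37, 37]
t=8: [90, 90, 90, 90, 90, 90, 90]
t=9: [187, 187, 187, 187, 187, 187, 187]
t=10: [12, 12, 12, 12, 12, 12, 12]
t=11: [44, 44, 44, 44, 44, 44, 44]
t=12: [103, 103, 103, 103, 103, 103, 103]
t=13: [210, 210, 210, 210, 210, 210, 210]
t=14: [16, 16, 16, 16, 16, 16, 16]
t=15: [52, 52, 52, 52, 52, 52, 52]
t=16: [117, 117, 117, 117, 117, 117, 117]
t=17: [236, 236, 236, 236, 236, 236, 236]
t=18: [21, 21, 21, 21, 21, 21, 21]
t=19: [61, 61, 61, 61, 61, 61, 61]
t=20: [134, 134, 134, 134, 134, 134, 134]
t=21: [3, 3, 3, 3, 3, 3, 3]
t=22: [28, 28, 28, 28, 28, 28, 28]
t=23: [74, 74, 74, 74, 74, 74, 74]
t=24: [158, 158, 158, 158, 158, 158, 158]
t=25: [7, 7, 7, 7, 7, 7, 7]
t=26: [35, 35, 35, 35, 35, 35, 35]
t=27: [86, 86, 86, 86, 86, 86, 86]
t=28: [179, 179, 179, 179, 179, 179, 179]
t=29: [11, 11, 11, 11, 11, 11, 11]
t=30: [43, 43, 43, 43, 43, 43, 43]
t=31: [101, 101, 101, 101, 101, 101, 101]
t=32: [207, 207, 207, 207, 207, 207, 207]
t=33: [16, 16, 16, 16, 16, 16, 16]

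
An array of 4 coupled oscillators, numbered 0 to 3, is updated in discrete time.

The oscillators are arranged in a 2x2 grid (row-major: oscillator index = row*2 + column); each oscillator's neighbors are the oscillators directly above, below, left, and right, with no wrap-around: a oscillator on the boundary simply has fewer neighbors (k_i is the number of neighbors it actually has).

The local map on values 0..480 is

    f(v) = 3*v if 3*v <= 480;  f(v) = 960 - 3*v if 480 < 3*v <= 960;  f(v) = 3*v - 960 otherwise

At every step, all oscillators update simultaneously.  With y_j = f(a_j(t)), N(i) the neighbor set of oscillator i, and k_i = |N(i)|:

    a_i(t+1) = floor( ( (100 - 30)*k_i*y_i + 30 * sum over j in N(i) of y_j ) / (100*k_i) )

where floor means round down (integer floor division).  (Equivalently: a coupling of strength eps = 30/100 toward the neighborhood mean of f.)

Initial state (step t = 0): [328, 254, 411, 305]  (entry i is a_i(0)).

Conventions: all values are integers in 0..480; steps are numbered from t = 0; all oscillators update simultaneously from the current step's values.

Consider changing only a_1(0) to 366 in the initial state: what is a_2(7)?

Simulating step by step:
t=0: [328, 366, 411, 305]
t=1: [78, 106, 201, 93]
t=2: [265, 299, 326, 296]
t=3: [127, 79, 48, 62]
t=4: [323, 250, 185, 187]
t=5: [98, 208, 344, 371]
t=6: [267, 302, 117, 168]
t=7: [172, 130, 337, 379]

Answer: a_2(7) = 337
Key observation: This trace re-runs the system from the modified initial state.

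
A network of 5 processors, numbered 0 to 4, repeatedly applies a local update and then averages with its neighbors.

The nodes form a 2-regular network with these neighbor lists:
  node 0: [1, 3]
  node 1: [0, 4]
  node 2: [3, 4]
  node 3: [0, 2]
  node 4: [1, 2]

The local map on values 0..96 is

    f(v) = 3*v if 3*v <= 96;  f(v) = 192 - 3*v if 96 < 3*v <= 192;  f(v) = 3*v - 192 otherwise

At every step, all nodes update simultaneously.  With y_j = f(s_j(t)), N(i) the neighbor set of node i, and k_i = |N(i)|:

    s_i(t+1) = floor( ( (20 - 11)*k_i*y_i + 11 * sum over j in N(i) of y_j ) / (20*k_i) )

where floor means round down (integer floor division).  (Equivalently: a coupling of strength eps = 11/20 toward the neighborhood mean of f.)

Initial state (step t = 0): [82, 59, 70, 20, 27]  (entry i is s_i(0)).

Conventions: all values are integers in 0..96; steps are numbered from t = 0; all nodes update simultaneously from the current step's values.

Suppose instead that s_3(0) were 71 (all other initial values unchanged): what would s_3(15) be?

Answer: s_3(15) = 38
Key observation: This trace re-runs the system from the modified initial state.

Derivation:
t=0: [82, 59, 70, 71, 27]
t=1: [34, 43, 36, 29, 45]
t=2: [81, 68, 77, 87, 66]
t=3: [45, 21, 38, 55, 16]
t=4: [50, 57, 55, 49, 60]
t=5: [37, 24, 27, 39, 18]
t=6: [76, 69, 71, 78, 66]
t=7: [31, 18, 22, 34, 12]
t=8: [81, 59, 64, 84, 49]
t=9: [43, 33, 28, 41, 24]
t=10: [72, 78, 76, 71, 81]
t=11: [28, 39, 36, 25, 44]
t=12: [79, 73, 74, 79, 70]
t=13: [40, 29, 30, 40, 23]
t=14: [76, 77, 79, 76, 79]
t=15: [36, 39, 42, 38, 43]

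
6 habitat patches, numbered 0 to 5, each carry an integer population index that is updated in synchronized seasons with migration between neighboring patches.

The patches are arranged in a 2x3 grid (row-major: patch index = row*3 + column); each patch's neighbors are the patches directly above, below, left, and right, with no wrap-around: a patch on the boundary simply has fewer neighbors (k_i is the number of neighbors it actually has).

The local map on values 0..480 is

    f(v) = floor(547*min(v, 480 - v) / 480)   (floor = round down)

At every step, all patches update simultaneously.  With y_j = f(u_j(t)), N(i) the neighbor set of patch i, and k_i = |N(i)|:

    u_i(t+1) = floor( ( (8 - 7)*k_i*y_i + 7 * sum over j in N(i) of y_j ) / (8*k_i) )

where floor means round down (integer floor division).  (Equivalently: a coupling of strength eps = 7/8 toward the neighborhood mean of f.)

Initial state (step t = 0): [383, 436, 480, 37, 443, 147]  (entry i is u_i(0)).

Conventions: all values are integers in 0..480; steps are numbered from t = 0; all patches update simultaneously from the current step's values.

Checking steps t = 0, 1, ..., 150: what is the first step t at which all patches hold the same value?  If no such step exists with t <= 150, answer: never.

Answer: 24
Key observation: Synchronization is absorbing here: once all patches are equal they stay equal, and step 24 is the first all-equal step.

Derivation:
t=0: [383, 436, 480, 37, 443, 147]  (not all equal)
t=1: [54, 50, 94, 71, 80, 39]  (not all equal)
t=2: [67, 82, 57, 76, 63, 92]  (not all equal)
t=3: [87, 73, 94, 75, 91, 72]  (not all equal)
t=4: [85, 100, 85, 99, 85, 102]  (not all equal)
t=5: [110, 98, 112, 98, 111, 98]  (not all equal)
t=6: [112, 124, 113, 123, 112, 124]  (not all equal)
t=7: [138, 129, 139, 128, 138, 129]  (not all equal)
t=8: [147, 156, 148, 155, 147, 156]  (not all equal)
t=9: [175, 168, 175, 168, 175, 168]  (not all equal)
t=10: [192, 198, 192, 198, 192, 198]  (not all equal)
t=11: [224, 218, 224, 218, 224, 218]  (not all equal)
t=12: [248, 254, 248, 254, 248, 254]  (not all equal)
t=13: [257, 263, 257, 263, 257, 263]  (not all equal)
t=14: [247, 253, 247, 253, 247, 253]  (not all equal)
t=15: [258, 264, 258, 264, 258, 264]  (not all equal)
t=16: [246, 251, 246, 251, 246, 251]  (not all equal)
t=17: [260, 265, 260, 265, 260, 265]  (not all equal)
t=18: [245, 249, 245, 249, 245, 249]  (not all equal)
t=19: [263, 266, 263, 266, 263, 266]  (not all equal)
t=20: [243, 246, 243, 246, 243, 246]  (not all equal)
t=21: [266, 269, 266, 269, 266, 269]  (not all equal)
t=22: [240, 242, 240, 242, 240, 242]  (not all equal)
t=23: [271, 272, 271, 272, 271, 272]  (not all equal)
t=24: [237, 237, 237, 237, 237, 237]  (all equal)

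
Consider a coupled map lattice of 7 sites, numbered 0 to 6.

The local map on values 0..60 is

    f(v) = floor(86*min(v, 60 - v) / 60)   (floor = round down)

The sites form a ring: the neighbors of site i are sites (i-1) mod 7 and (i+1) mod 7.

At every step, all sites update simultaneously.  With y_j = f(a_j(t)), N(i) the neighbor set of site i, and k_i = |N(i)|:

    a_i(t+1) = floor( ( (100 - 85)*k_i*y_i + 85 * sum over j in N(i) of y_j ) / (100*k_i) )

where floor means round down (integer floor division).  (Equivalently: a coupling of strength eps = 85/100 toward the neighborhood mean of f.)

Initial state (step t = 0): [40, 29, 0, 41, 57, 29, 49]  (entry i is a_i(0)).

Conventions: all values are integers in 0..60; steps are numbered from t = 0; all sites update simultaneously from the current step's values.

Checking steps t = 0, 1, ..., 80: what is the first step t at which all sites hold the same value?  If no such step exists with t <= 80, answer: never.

Answer: 20
Key observation: Synchronization is absorbing here: once all sites are equal they stay equal, and step 20 is the first all-equal step.

Derivation:
t=0: [40, 29, 0, 41, 57, 29, 49]  (not all equal)
t=1: [28, 18, 28, 5, 29, 14, 31]  (not all equal)
t=2: [34, 37, 19, 35, 17, 37, 31]  (not all equal)
t=3: [36, 32, 32, 26, 32, 32, 35]  (not all equal)
t=4: [36, 37, 38, 39, 38, 37, 36]  (not all equal)
t=5: [33, 32, 31, 30, 31, 32, 33]  (not all equal)
t=6: [38, 39, 41, 41, 41, 39, 38]  (not all equal)
t=7: [30, 29, 28, 27, 28, 29, 30]  (not all equal)
t=8: [42, 41, 39, 39, 39, 41, 42]  (not all equal)
t=9: [25, 27, 28, 30, 28, 27, 25]  (not all equal)
t=10: [36, 37, 40, 40, 40, 37, 36]  (not all equal)
t=11: [33, 31, 29, 28, 29, 31, 33]  (not all equal)
t=12: [39, 39, 40, 40, 40, 39, 39]  (not all equal)
t=13: [30, 29, 28, 28, 28, 29, 30]  (not all equal)
t=14: [42, 41, 40, 40, 40, 41, 42]  (not all equal)
t=15: [25, 26, 27, 28, 27, 26, 25]  (not all equal)
t=16: [35, 36, 38, 38, 38, 36, 35]  (not all equal)
t=17: [34, 33, 32, 31, 32, 33, 34]  (not all equal)
t=18: [37, 38, 39, 40, 39, 38, 37]  (not all equal)
t=19: [31, 31, 29, 29, 29, 31, 31]  (not all equal)
t=20: [41, 41, 41, 41, 41, 41, 41]  (all equal)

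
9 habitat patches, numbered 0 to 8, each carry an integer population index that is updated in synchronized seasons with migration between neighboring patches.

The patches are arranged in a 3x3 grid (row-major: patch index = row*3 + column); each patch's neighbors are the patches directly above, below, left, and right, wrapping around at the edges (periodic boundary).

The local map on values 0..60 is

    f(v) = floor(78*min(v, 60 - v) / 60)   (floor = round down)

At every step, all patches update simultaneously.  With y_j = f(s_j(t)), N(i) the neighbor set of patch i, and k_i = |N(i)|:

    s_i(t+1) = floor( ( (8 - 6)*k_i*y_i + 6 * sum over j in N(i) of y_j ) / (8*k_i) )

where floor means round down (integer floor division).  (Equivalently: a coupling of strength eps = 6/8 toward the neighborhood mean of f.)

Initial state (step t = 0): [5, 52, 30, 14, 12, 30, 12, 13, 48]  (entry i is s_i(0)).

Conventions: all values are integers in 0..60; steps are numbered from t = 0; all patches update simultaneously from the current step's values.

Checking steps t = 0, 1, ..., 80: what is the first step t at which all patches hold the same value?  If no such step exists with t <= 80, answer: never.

Answer: 4
Key observation: Synchronization is absorbing here: once all patches are equal they stay equal, and step 4 is the first all-equal step.

Derivation:
t=0: [5, 52, 30, 14, 12, 30, 12, 13, 48]  (not all equal)
t=1: [16, 16, 22, 18, 19, 26, 14, 14, 24]  (not all equal)
t=2: [21, 21, 26, 23, 23, 28, 21, 21, 25]  (not all equal)
t=3: [28, 28, 31, 29, 29, 32, 28, 28, 31]  (not all equal)
t=4: [36, 36, 36, 36, 36, 36, 36, 36, 36]  (all equal)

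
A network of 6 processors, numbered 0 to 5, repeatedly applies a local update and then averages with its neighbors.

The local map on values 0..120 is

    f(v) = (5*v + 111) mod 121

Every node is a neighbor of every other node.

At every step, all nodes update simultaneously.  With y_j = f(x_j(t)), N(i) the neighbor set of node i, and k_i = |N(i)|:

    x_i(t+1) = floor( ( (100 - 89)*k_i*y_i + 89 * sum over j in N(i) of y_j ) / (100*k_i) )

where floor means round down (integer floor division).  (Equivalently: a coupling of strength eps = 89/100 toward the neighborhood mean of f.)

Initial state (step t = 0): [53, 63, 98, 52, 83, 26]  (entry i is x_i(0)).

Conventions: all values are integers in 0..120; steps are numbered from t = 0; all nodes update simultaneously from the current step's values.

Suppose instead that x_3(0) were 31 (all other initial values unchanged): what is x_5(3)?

Answer: x_5(3) = 51
Key observation: This trace re-runs the system from the modified initial state.

Derivation:
t=0: [53, 63, 98, 31, 83, 26]
t=1: [66, 63, 59, 65, 64, 59]
t=2: [60, 61, 62, 60, 60, 62]
t=3: [52, 52, 51, 52, 52, 51]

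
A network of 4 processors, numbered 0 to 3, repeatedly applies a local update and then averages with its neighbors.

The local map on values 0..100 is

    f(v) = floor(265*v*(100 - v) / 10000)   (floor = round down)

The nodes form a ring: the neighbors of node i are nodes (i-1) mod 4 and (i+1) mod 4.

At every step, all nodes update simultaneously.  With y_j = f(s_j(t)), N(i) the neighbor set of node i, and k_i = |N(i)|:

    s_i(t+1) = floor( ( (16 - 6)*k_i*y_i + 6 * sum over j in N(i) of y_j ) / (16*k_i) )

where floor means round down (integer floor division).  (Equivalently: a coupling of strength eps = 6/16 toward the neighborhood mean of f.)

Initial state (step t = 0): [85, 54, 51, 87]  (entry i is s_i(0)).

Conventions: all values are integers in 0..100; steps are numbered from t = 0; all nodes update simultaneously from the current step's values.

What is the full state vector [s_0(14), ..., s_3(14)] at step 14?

Answer: [62, 62, 62, 62]

Derivation:
t=0: [85, 54, 51, 87]
t=1: [38, 59, 58, 36]
t=2: [62, 63, 63, 61]
t=3: [62, 61, 61, 62]
t=4: [62, 62, 62, 62]
t=5: [62, 62, 62, 62]
t=6: [62, 62, 62, 62]
t=7: [62, 62, 62, 62]
t=8: [62, 62, 62, 62]
t=9: [62, 62, 62, 62]
t=10: [62, 62, 62, 62]
t=11: [62, 62, 62, 62]
t=12: [62, 62, 62, 62]
t=13: [62, 62, 62, 62]
t=14: [62, 62, 62, 62]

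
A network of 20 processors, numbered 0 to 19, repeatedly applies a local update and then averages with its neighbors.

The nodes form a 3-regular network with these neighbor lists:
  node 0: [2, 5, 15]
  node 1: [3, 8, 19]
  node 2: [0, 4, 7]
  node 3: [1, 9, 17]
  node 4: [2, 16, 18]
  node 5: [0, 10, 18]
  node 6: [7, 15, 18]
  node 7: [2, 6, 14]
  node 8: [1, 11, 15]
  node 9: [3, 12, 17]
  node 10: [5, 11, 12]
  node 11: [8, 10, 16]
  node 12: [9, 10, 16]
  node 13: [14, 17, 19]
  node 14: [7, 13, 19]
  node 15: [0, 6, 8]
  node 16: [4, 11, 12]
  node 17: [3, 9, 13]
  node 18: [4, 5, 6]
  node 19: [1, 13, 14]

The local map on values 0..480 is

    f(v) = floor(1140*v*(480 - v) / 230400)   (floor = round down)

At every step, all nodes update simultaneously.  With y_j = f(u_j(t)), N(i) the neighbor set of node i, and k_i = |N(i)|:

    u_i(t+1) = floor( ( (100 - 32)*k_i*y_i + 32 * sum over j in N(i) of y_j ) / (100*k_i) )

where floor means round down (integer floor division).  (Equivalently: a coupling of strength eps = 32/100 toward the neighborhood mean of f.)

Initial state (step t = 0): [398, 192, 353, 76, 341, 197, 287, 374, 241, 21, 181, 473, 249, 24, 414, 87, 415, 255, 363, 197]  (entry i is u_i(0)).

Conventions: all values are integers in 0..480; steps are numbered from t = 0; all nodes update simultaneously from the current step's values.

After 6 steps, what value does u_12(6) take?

Answer: u_12(6) = 277

Derivation:
t=0: [398, 192, 353, 76, 341, 197, 287, 374, 241, 21, 181, 473, 249, 24, 414, 87, 415, 255, 363, 197]
t=1: [180, 261, 213, 167, 219, 255, 247, 200, 241, 108, 242, 83, 240, 110, 147, 191, 147, 219, 226, 236]
t=2: [270, 279, 279, 256, 277, 281, 282, 274, 269, 222, 271, 197, 271, 222, 245, 274, 242, 261, 283, 270]
t=3: [279, 278, 277, 282, 278, 276, 276, 279, 279, 282, 279, 277, 280, 282, 282, 278, 281, 282, 275, 280]
t=4: [277, 276, 277, 276, 277, 277, 277, 277, 277, 276, 277, 277, 276, 276, 276, 277, 276, 276, 277, 276]
t=5: [278, 278, 278, 278, 278, 278, 278, 278, 278, 278, 278, 278, 278, 278, 278, 278, 278, 278, 278, 278]
t=6: [277, 277, 277, 277, 277, 277, 277, 277, 277, 277, 277, 277, 277, 277, 277, 277, 277, 277, 277, 277]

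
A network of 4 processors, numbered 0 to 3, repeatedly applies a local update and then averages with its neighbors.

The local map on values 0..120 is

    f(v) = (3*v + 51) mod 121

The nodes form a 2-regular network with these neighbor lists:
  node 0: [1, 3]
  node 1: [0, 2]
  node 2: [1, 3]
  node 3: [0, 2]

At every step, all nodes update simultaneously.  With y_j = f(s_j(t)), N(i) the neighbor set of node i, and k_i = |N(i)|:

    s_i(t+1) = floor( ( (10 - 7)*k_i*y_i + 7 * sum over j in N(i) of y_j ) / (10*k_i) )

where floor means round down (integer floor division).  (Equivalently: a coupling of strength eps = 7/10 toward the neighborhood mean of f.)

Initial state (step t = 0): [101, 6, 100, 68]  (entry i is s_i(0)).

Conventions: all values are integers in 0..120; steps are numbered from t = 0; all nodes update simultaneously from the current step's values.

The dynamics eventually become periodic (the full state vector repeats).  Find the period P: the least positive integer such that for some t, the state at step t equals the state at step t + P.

Simulating step by step:
t=0: [101, 6, 100, 68]
t=1: [62, 98, 61, 81]
t=2: [89, 111, 88, 95]
t=3: [63, 58, 62, 80]
t=4: [89, 113, 88, 96]
t=5: [66, 60, 65, 81]
t=6: [58, 36, 57, 19]
t=7: [82, 83, 81, 104]
t=8: [36, 54, 35, 37]
t=9: [57, 53, 57, 37]
t=10: [75, 97, 75, 83]
t=11: [65, 53, 65, 41]
t=12: [50, 29, 50, 18]
t=13: [66, 61, 66, 87]
t=14: [66, 38, 66, 25]
t=15: [19, 18, 19, 6]
t=16: [93, 107, 93, 96]
t=17: [63, 64, 63, 90]
t=18: [63, 83, 63, 107]
t=19: [59, 100, 59, 86]
t=20: [93, 107, 93, 95]
t=21: [62, 64, 62, 89]
t=22: [61, 81, 61, 104]
t=23: [52, 94, 52, 79]
t=24: [73, 87, 73, 74]
t=25: [43, 40, 43, 28]
t=26: [40, 56, 40, 45]
t=27: [72, 64, 72, 54]
t=28: [40, 17, 40, 45]
t=29: [73, 65, 73, 54]
t=30: [42, 20, 42, 47]
t=31: [80, 72, 80, 60]
t=32: [61, 41, 61, 67]
t=33: [55, 95, 55, 82]
t=34: [80, 94, 80, 83]
t=35: [66, 61, 66, 51]
t=36: [70, 38, 70, 29]
t=37: [27, 26, 27, 18]
t=38: [42, 10, 42, 39]
t=39: [61, 63, 61, 53]
t=40: [106, 114, 106, 105]
t=41: [13, 13, 13, 5]
t=42: [81, 90, 81, 82]
t=43: [62, 60, 62, 52]
t=44: [103, 114, 103, 107]
t=45: [49, 91, 49, 85]
t=46: [74, 78, 74, 73]
t=47: [34, 34, 34, 30]
t=48: [27, 32, 27, 28]
t=49: [17, 15, 17, 11]
t=50: [93, 100, 93, 96]
t=51: [98, 94, 98, 90]
t=52: [90, 99, 90, 95]
t=53: [93, 87, 93, 83]
t=54: [71, 82, 71, 79]
t=55: [41, 31, 41, 29]
t=56: [29, 44, 29, 42]
t=57: [46, 30, 46, 28]
t=58: [32, 53, 32, 51]
t=59: [68, 44, 68, 43]
t=60: [46, 27, 46, 26]
t=61: [27, 50, 27, 50]
t=62: [59, 31, 59, 31]
t=63: [48, 81, 48, 81]
t=64: [58, 67, 58, 67]
t=65: [38, 75, 38, 75]
t=66: [37, 41, 37, 41]
t=67: [49, 44, 49, 44]
t=68: [66, 72, 66, 72]
t=69: [19, 12, 19, 12]
t=70: [93, 101, 93, 101]
t=71: [104, 95, 104, 95]
t=72: [65, 28, 65, 28]
t=73: [11, 7, 11, 7]
t=74: [75, 80, 75, 80]
t=75: [44, 38, 44, 38]
t=76: [49, 56, 49, 56]
t=77: [91, 83, 91, 83]
t=78: [65, 74, 65, 74]
t=79: [22, 12, 22, 12]
t=80: [96, 108, 96, 108]
t=81: [37, 71, 37, 71]
t=82: [27, 35, 27, 35]
t=83: [27, 18, 27, 18]
t=84: [76, 39, 76, 39]
t=85: [44, 40, 44, 40]
t=86: [53, 58, 53, 58]
t=87: [99, 93, 99, 93]
t=88: [93, 100, 93, 100]
t=89: [102, 94, 102, 94]
t=90: [98, 107, 98, 107]
t=91: [37, 74, 37, 74]
t=92: [34, 38, 34, 38]
t=93: [40, 35, 40, 35]
t=94: [39, 45, 39, 45]
t=95: [59, 52, 59, 52]
t=96: [92, 100, 92, 100]
t=97: [101, 92, 101, 92]
t=98: [93, 103, 93, 103]
t=99: [109, 97, 109, 97]
t=100: [74, 40, 74, 40]
t=101: [44, 36, 44, 36]
t=102: [45, 54, 45, 54]
t=103: [83, 73, 83, 73]
t=104: [37, 49, 37, 49]
t=105: [66, 51, 66, 51]
t=106: [60, 29, 60, 29]
t=107: [44, 82, 44, 82]
t=108: [57, 59, 57, 59]
t=109: [105, 102, 105, 102]
t=110: [81, 36, 81, 36]
t=111: [42, 47, 42, 47]
t=112: [66, 60, 66, 60]
t=113: [79, 37, 79, 37]
t=114: [42, 44, 42, 44]
t=115: [60, 57, 60, 57]
t=116: [103, 107, 103, 107]
t=117: [41, 85, 41, 85]
t=118: [60, 56, 60, 56]
t=119: [101, 106, 101, 106]
t=120: [37, 80, 37, 80]
t=121: [46, 43, 46, 43]
t=122: [61, 65, 61, 65]
t=123: [36, 80, 36, 80]
t=124: [45, 41, 45, 41]
t=125: [56, 61, 56, 61]
t=126: [108, 102, 108, 102]
t=127: [84, 42, 84, 42]
t=128: [57, 59, 57, 59]

Answer: 20
Key observation: The state at step 108, [57, 59, 57, 59], reappears at step 128 — and no state repeats earlier — so the cycle the system enters has period 20.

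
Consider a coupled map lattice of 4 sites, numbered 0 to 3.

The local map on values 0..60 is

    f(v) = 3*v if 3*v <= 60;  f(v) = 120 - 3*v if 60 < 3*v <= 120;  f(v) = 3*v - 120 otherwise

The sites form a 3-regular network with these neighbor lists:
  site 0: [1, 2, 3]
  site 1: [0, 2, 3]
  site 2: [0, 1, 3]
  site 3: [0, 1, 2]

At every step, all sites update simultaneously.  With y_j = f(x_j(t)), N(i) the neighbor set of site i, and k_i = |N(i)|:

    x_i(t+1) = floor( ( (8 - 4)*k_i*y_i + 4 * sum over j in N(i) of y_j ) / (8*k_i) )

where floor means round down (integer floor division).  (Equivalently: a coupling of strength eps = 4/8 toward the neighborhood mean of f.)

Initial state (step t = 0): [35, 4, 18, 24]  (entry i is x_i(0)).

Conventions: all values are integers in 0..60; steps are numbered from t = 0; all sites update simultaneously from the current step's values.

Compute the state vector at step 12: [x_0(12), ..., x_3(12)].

Simulating step by step:
t=0: [35, 4, 18, 24]
t=1: [26, 25, 39, 37]
t=2: [30, 31, 17, 19]
t=3: [37, 36, 44, 46]
t=4: [11, 12, 12, 14]
t=5: [35, 36, 36, 38]
t=6: [12, 11, 11, 9]
t=7: [33, 32, 32, 30]
t=8: [23, 24, 24, 26]
t=9: [48, 47, 47, 45]
t=10: [21, 20, 20, 18]
t=11: [57, 58, 58, 56]
t=12: [51, 52, 52, 50]

Answer: [51, 52, 52, 50]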